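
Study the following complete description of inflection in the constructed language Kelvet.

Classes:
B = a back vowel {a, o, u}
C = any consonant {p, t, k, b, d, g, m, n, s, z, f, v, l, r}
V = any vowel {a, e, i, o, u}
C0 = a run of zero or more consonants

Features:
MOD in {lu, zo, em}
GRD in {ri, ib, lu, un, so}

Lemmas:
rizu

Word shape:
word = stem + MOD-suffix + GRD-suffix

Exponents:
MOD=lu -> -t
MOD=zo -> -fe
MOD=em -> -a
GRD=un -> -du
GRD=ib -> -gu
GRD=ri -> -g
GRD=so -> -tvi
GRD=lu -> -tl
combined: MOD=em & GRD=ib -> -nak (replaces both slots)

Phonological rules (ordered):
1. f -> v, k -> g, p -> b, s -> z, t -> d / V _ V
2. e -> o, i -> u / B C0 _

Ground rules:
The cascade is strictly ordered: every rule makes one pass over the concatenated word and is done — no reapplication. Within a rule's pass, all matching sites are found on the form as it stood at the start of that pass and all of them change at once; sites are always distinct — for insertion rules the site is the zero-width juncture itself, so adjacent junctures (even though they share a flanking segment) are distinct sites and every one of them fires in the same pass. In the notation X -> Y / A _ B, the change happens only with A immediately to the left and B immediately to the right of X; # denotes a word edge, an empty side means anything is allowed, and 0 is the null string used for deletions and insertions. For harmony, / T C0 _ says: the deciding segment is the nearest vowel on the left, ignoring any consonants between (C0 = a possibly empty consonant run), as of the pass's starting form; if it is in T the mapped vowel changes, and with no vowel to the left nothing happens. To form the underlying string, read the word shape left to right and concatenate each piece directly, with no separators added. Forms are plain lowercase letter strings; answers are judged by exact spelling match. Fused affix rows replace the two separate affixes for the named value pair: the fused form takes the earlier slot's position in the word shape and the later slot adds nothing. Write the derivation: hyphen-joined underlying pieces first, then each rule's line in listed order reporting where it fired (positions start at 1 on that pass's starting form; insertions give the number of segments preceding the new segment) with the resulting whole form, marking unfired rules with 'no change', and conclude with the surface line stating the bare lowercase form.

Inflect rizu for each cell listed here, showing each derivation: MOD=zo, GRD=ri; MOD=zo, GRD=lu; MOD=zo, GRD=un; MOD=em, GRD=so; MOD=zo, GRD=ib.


cell MOD=zo, GRD=ri:
underlying: rizu-fe-g
1. f -> v, k -> g, p -> b, s -> z, t -> d / V _ V: fires at position(s) 5: rizuveg
2. e -> o, i -> u / B C0 _: fires at position(s) 6: rizuvog
surface: rizuvog

cell MOD=zo, GRD=lu:
underlying: rizu-fe-tl
1. f -> v, k -> g, p -> b, s -> z, t -> d / V _ V: fires at position(s) 5: rizuvetl
2. e -> o, i -> u / B C0 _: fires at position(s) 6: rizuvotl
surface: rizuvotl

cell MOD=zo, GRD=un:
underlying: rizu-fe-du
1. f -> v, k -> g, p -> b, s -> z, t -> d / V _ V: fires at position(s) 5: rizuvedu
2. e -> o, i -> u / B C0 _: fires at position(s) 6: rizuvodu
surface: rizuvodu

cell MOD=em, GRD=so:
underlying: rizu-a-tvi
1. f -> v, k -> g, p -> b, s -> z, t -> d / V _ V: no change
2. e -> o, i -> u / B C0 _: fires at position(s) 8: rizuatvu
surface: rizuatvu

cell MOD=zo, GRD=ib:
underlying: rizu-fe-gu
1. f -> v, k -> g, p -> b, s -> z, t -> d / V _ V: fires at position(s) 5: rizuvegu
2. e -> o, i -> u / B C0 _: fires at position(s) 6: rizuvogu
surface: rizuvogu


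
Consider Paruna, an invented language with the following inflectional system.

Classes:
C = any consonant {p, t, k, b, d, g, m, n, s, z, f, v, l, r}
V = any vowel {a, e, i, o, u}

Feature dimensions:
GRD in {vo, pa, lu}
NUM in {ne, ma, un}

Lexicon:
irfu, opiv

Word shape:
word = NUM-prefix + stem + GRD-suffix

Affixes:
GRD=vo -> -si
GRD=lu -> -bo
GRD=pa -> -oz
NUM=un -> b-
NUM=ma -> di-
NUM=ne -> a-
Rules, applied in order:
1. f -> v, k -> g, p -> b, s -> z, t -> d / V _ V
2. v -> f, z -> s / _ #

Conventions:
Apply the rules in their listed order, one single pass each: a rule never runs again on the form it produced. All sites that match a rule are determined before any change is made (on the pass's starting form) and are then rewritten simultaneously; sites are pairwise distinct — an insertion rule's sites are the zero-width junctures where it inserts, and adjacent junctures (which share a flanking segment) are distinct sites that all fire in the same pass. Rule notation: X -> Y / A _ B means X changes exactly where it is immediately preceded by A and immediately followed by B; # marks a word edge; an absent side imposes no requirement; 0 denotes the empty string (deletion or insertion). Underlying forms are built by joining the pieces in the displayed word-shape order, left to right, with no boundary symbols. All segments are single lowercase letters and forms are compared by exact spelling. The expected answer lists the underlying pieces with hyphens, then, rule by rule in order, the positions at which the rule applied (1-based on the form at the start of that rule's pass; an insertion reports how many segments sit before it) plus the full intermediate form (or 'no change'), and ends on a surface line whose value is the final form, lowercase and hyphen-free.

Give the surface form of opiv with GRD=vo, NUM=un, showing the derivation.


underlying: b-opiv-si
1. f -> v, k -> g, p -> b, s -> z, t -> d / V _ V: fires at position(s) 3: bobivsi
2. v -> f, z -> s / _ #: no change
surface: bobivsi


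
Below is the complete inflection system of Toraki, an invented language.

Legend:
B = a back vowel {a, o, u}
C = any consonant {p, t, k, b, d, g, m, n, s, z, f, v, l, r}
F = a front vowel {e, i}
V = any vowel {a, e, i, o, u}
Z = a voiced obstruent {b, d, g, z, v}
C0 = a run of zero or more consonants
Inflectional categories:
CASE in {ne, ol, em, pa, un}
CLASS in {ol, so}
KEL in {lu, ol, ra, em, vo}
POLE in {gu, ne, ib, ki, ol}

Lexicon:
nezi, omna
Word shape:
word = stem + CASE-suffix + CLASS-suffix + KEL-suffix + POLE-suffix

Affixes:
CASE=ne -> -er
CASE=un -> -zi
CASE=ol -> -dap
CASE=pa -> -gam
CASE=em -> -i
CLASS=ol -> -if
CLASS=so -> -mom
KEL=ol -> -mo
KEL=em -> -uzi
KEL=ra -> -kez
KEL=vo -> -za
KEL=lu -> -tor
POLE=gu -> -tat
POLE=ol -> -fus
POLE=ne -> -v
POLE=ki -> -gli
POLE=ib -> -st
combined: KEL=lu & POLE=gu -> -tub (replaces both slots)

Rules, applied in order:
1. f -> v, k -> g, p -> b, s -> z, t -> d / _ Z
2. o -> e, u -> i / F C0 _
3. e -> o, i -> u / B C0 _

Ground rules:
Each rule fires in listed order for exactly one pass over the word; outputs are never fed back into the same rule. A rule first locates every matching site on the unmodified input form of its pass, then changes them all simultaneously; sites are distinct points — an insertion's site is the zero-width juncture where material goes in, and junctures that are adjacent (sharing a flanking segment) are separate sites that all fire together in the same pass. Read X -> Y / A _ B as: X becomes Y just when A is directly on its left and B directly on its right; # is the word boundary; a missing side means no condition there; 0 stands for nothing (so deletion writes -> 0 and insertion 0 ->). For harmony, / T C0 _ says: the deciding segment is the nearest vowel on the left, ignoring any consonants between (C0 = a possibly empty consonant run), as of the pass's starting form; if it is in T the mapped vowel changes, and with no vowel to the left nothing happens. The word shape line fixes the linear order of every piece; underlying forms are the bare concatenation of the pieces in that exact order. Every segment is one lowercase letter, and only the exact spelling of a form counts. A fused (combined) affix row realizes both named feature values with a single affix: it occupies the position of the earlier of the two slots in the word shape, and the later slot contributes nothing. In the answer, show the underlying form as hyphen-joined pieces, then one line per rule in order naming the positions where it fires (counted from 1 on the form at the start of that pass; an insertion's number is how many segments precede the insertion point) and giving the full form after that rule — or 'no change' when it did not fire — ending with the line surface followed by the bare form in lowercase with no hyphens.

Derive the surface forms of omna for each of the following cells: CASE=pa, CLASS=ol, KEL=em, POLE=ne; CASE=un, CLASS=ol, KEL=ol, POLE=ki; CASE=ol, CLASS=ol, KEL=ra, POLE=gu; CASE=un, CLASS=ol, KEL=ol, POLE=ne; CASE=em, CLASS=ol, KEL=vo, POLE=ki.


cell CASE=pa, CLASS=ol, KEL=em, POLE=ne:
underlying: omna-gam-if-uzi-v
1. f -> v, k -> g, p -> b, s -> z, t -> d / _ Z: no change
2. o -> e, u -> i / F C0 _: fires at position(s) 10: omnagamifiziv
3. e -> o, i -> u / B C0 _: fires at position(s) 8: omnagamufiziv
surface: omnagamufiziv

cell CASE=un, CLASS=ol, KEL=ol, POLE=ki:
underlying: omna-zi-if-mo-gli
1. f -> v, k -> g, p -> b, s -> z, t -> d / _ Z: no change
2. o -> e, u -> i / F C0 _: fires at position(s) 10: omnaziifmegli
3. e -> o, i -> u / B C0 _: fires at position(s) 6: omnazuifmegli
surface: omnazuifmegli

cell CASE=ol, CLASS=ol, KEL=ra, POLE=gu:
underlying: omna-dap-if-kez-tat
1. f -> v, k -> g, p -> b, s -> z, t -> d / _ Z: no change
2. o -> e, u -> i / F C0 _: no change
3. e -> o, i -> u / B C0 _: fires at position(s) 8: omnadapufkeztat
surface: omnadapufkeztat

cell CASE=un, CLASS=ol, KEL=ol, POLE=ne:
underlying: omna-zi-if-mo-v
1. f -> v, k -> g, p -> b, s -> z, t -> d / _ Z: no change
2. o -> e, u -> i / F C0 _: fires at position(s) 10: omnaziifmev
3. e -> o, i -> u / B C0 _: fires at position(s) 6: omnazuifmev
surface: omnazuifmev

cell CASE=em, CLASS=ol, KEL=vo, POLE=ki:
underlying: omna-i-if-za-gli
1. f -> v, k -> g, p -> b, s -> z, t -> d / _ Z: fires at position(s) 7: omnaiivzagli
2. o -> e, u -> i / F C0 _: no change
3. e -> o, i -> u / B C0 _: fires at position(s) 5, 12: omnauivzaglu
surface: omnauivzaglu


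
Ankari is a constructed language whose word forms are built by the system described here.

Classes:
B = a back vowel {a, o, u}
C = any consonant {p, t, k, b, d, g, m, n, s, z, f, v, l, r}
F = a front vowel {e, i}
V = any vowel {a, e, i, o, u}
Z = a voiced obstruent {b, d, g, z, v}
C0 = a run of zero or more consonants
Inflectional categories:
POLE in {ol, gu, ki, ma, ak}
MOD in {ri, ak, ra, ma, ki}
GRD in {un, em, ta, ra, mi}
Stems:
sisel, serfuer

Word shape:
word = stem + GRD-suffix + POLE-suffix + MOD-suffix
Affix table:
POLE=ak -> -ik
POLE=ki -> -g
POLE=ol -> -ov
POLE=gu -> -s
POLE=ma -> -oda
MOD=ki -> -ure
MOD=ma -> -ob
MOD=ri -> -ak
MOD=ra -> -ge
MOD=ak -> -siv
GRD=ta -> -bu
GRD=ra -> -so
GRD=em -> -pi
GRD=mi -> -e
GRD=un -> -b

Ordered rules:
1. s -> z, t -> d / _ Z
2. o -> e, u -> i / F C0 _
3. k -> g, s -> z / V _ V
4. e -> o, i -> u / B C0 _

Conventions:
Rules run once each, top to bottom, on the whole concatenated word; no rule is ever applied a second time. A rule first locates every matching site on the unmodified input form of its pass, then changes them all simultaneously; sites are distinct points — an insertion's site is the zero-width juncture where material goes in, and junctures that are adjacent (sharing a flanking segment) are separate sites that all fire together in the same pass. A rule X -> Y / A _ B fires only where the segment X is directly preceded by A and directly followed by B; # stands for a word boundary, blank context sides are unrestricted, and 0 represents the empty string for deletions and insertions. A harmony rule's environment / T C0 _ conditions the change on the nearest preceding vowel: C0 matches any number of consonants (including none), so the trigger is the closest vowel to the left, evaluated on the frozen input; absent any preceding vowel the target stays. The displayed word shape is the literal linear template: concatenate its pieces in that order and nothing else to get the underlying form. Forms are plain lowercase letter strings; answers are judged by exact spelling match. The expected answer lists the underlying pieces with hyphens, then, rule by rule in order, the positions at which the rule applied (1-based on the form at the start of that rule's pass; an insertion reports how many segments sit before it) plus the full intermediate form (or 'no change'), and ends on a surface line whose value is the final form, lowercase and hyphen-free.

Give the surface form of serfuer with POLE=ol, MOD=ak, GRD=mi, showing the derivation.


underlying: serfuer-e-ov-siv
1. s -> z, t -> d / _ Z: no change
2. o -> e, u -> i / F C0 _: fires at position(s) 5, 9: serfiereevsiv
3. k -> g, s -> z / V _ V: no change
4. e -> o, i -> u / B C0 _: no change
surface: serfiereevsiv


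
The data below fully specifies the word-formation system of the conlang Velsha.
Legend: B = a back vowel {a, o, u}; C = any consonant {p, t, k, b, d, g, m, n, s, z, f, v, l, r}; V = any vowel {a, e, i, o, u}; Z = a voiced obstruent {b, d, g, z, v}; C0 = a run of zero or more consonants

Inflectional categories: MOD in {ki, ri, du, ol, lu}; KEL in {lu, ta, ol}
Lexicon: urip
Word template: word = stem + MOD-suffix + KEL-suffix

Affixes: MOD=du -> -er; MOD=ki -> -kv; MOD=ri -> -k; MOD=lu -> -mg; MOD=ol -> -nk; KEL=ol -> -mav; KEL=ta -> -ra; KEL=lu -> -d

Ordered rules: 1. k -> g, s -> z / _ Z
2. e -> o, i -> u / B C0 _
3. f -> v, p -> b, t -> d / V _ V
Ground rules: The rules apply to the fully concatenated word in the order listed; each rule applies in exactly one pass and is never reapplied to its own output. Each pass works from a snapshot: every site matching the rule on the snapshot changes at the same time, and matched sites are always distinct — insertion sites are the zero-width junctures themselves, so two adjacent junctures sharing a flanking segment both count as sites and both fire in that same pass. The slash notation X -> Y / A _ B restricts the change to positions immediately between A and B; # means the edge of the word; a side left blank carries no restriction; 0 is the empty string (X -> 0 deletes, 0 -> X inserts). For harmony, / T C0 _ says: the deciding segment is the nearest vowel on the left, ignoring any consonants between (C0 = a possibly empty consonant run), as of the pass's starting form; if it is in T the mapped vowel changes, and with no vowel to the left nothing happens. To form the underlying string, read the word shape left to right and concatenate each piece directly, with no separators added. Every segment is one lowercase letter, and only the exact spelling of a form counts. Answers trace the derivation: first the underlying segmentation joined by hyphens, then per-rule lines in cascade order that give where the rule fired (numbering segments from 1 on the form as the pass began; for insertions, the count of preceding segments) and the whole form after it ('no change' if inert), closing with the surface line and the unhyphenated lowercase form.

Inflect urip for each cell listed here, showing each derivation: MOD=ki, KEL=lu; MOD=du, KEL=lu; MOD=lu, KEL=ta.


cell MOD=ki, KEL=lu:
underlying: urip-kv-d
1. k -> g, s -> z / _ Z: fires at position(s) 5: uripgvd
2. e -> o, i -> u / B C0 _: fires at position(s) 3: urupgvd
3. f -> v, p -> b, t -> d / V _ V: no change
surface: urupgvd

cell MOD=du, KEL=lu:
underlying: urip-er-d
1. k -> g, s -> z / _ Z: no change
2. e -> o, i -> u / B C0 _: fires at position(s) 3: uruperd
3. f -> v, p -> b, t -> d / V _ V: fires at position(s) 4: uruberd
surface: uruberd

cell MOD=lu, KEL=ta:
underlying: urip-mg-ra
1. k -> g, s -> z / _ Z: no change
2. e -> o, i -> u / B C0 _: fires at position(s) 3: urupmgra
3. f -> v, p -> b, t -> d / V _ V: no change
surface: urupmgra


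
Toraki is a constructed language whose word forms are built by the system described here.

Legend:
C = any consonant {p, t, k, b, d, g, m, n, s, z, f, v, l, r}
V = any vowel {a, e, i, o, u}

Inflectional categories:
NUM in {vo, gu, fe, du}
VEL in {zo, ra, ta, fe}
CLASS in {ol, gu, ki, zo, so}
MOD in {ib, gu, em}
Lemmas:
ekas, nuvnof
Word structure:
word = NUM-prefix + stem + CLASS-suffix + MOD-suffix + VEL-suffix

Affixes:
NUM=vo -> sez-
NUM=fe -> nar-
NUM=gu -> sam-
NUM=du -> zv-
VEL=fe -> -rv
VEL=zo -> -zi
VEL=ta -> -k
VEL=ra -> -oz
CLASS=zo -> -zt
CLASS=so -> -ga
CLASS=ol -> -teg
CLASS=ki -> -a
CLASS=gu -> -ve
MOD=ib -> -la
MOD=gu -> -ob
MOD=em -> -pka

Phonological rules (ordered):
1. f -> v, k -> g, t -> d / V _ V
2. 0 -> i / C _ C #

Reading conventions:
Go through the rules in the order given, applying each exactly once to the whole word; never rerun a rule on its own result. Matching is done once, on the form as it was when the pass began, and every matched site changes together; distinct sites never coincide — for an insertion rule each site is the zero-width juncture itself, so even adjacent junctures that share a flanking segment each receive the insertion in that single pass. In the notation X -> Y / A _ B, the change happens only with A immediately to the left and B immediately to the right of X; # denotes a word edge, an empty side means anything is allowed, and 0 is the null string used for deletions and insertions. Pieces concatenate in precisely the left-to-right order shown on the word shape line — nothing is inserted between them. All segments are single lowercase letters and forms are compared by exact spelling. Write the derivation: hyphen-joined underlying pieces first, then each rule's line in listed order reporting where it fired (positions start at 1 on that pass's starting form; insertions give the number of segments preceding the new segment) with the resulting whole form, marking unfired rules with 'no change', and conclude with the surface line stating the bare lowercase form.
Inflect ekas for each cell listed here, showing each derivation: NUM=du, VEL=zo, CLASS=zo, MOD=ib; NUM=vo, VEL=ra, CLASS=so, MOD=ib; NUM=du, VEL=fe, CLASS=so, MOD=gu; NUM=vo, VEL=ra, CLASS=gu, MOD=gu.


cell NUM=du, VEL=zo, CLASS=zo, MOD=ib:
underlying: zv-ekas-zt-la-zi
1. f -> v, k -> g, t -> d / V _ V: fires at position(s) 4: zvegasztlazi
2. 0 -> i / C _ C #: no change
surface: zvegasztlazi

cell NUM=vo, VEL=ra, CLASS=so, MOD=ib:
underlying: sez-ekas-ga-la-oz
1. f -> v, k -> g, t -> d / V _ V: fires at position(s) 5: sezegasgalaoz
2. 0 -> i / C _ C #: no change
surface: sezegasgalaoz

cell NUM=du, VEL=fe, CLASS=so, MOD=gu:
underlying: zv-ekas-ga-ob-rv
1. f -> v, k -> g, t -> d / V _ V: fires at position(s) 4: zvegasgaobrv
2. 0 -> i / C _ C #: inserts after position(s) 11: zvegasgaobriv
surface: zvegasgaobriv

cell NUM=vo, VEL=ra, CLASS=gu, MOD=gu:
underlying: sez-ekas-ve-ob-oz
1. f -> v, k -> g, t -> d / V _ V: fires at position(s) 5: sezegasveoboz
2. 0 -> i / C _ C #: no change
surface: sezegasveoboz


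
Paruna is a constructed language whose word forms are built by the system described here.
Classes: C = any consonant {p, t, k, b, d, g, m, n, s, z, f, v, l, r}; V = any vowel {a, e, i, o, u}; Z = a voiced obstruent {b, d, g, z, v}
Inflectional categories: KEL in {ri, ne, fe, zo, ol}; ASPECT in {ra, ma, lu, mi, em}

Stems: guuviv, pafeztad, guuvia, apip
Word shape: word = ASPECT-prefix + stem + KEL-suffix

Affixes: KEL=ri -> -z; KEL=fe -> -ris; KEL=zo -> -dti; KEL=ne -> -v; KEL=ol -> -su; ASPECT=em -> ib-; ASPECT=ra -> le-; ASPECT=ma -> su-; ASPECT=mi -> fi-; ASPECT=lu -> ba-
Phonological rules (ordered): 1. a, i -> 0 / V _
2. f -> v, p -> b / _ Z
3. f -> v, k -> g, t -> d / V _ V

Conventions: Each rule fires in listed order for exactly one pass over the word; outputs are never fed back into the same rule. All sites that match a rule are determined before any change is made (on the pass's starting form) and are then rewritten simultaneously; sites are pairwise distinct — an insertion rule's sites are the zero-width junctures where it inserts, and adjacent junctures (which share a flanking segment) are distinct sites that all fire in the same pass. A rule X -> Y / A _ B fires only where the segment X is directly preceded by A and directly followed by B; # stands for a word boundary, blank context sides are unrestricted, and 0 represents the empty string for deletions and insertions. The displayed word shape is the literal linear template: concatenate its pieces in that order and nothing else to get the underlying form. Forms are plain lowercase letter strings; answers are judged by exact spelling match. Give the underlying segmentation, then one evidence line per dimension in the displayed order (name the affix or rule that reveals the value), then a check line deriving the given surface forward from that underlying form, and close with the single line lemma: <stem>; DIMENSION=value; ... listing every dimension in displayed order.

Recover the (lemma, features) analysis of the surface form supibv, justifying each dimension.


underlying: su-apip-v
KEL=ne - signalled by the affix -v
ASPECT=ma - signalled by the affix su-
check: suapipv -> supipv -> supibv -> supibv
lemma: apip; KEL=ne; ASPECT=ma


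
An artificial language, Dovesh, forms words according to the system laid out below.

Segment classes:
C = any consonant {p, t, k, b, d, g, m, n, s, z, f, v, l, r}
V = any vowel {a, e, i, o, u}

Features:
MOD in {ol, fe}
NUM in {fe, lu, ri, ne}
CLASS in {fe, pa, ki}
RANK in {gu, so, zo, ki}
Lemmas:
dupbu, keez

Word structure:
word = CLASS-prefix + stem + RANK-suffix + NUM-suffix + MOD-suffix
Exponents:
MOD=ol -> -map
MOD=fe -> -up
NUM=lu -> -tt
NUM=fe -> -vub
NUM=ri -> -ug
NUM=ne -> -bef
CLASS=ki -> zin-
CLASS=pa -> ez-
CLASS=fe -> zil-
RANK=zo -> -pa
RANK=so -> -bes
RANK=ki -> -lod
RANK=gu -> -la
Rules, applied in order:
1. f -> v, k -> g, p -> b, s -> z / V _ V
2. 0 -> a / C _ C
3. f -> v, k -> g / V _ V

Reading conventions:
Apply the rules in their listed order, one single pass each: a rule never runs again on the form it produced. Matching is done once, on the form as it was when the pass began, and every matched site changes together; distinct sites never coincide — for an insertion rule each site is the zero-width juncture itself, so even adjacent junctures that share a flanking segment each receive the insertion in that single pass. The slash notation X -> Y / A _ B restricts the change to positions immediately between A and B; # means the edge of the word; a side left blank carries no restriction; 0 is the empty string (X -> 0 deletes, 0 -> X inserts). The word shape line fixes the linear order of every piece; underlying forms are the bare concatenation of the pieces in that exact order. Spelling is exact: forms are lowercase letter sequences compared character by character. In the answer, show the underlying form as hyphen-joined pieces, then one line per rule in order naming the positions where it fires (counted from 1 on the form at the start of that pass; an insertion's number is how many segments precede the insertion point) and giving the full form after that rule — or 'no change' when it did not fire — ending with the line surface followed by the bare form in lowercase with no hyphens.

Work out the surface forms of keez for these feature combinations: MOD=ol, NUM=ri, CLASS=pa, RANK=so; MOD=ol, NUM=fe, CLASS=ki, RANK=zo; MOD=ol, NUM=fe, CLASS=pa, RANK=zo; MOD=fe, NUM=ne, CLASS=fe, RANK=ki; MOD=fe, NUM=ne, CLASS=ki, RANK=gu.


cell MOD=ol, NUM=ri, CLASS=pa, RANK=so:
underlying: ez-keez-bes-ug-map
1. f -> v, k -> g, p -> b, s -> z / V _ V: fires at position(s) 9: ezkeezbezugmap
2. 0 -> a / C _ C: inserts after position(s) 2, 6, 11: ezakeezabezugamap
3. f -> v, k -> g / V _ V: fires at position(s) 4: ezageezabezugamap
surface: ezageezabezugamap

cell MOD=ol, NUM=fe, CLASS=ki, RANK=zo:
underlying: zin-keez-pa-vub-map
1. f -> v, k -> g, p -> b, s -> z / V _ V: no change
2. 0 -> a / C _ C: inserts after position(s) 3, 7, 12: zinakeezapavubamap
3. f -> v, k -> g / V _ V: fires at position(s) 5: zinageezapavubamap
surface: zinageezapavubamap

cell MOD=ol, NUM=fe, CLASS=pa, RANK=zo:
underlying: ez-keez-pa-vub-map
1. f -> v, k -> g, p -> b, s -> z / V _ V: no change
2. 0 -> a / C _ C: inserts after position(s) 2, 6, 11: ezakeezapavubamap
3. f -> v, k -> g / V _ V: fires at position(s) 4: ezageezapavubamap
surface: ezageezapavubamap

cell MOD=fe, NUM=ne, CLASS=fe, RANK=ki:
underlying: zil-keez-lod-bef-up
1. f -> v, k -> g, p -> b, s -> z / V _ V: fires at position(s) 13: zilkeezlodbevup
2. 0 -> a / C _ C: inserts after position(s) 3, 7, 10: zilakeezalodabevup
3. f -> v, k -> g / V _ V: fires at position(s) 5: zilageezalodabevup
surface: zilageezalodabevup

cell MOD=fe, NUM=ne, CLASS=ki, RANK=gu:
underlying: zin-keez-la-bef-up
1. f -> v, k -> g, p -> b, s -> z / V _ V: fires at position(s) 12: zinkeezlabevup
2. 0 -> a / C _ C: inserts after position(s) 3, 7: zinakeezalabevup
3. f -> v, k -> g / V _ V: fires at position(s) 5: zinageezalabevup
surface: zinageezalabevup


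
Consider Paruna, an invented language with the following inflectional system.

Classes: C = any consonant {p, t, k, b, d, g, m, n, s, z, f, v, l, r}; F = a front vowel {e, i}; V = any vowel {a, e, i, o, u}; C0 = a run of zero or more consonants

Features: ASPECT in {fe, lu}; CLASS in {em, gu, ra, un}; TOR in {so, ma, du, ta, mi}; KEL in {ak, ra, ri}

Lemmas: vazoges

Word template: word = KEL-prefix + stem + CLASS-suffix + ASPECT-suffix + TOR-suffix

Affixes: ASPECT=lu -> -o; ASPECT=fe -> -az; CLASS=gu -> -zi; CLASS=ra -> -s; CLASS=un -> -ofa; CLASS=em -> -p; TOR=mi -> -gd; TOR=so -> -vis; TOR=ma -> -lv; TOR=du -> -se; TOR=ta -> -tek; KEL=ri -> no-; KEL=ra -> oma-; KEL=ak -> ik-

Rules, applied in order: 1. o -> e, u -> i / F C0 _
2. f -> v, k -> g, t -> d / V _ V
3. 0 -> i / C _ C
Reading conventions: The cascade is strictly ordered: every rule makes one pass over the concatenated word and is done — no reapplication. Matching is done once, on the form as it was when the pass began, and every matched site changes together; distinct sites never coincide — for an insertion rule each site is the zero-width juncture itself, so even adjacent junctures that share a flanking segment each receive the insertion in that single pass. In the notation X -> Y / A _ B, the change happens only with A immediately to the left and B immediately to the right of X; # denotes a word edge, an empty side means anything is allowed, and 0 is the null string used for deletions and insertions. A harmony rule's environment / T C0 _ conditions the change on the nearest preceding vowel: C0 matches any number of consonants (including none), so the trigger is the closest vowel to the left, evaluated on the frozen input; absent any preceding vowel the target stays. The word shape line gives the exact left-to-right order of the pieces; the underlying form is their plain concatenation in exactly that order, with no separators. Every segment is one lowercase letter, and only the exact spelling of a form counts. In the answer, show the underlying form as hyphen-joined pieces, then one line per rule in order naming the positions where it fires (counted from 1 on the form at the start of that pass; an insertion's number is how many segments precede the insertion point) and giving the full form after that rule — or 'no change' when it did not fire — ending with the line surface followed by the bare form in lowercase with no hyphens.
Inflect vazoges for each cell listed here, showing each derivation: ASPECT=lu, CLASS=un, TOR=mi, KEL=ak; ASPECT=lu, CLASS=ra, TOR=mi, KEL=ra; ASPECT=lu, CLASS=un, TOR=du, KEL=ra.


cell ASPECT=lu, CLASS=un, TOR=mi, KEL=ak:
underlying: ik-vazoges-ofa-o-gd
1. o -> e, u -> i / F C0 _: fires at position(s) 10: ikvazogesefaogd
2. f -> v, k -> g, t -> d / V _ V: fires at position(s) 11: ikvazogesevaogd
3. 0 -> i / C _ C: inserts after position(s) 2, 14: ikivazogesevaogid
surface: ikivazogesevaogid

cell ASPECT=lu, CLASS=ra, TOR=mi, KEL=ra:
underlying: oma-vazoges-s-o-gd
1. o -> e, u -> i / F C0 _: fires at position(s) 12: omavazogessegd
2. f -> v, k -> g, t -> d / V _ V: no change
3. 0 -> i / C _ C: inserts after position(s) 10, 13: omavazogesisegid
surface: omavazogesisegid

cell ASPECT=lu, CLASS=un, TOR=du, KEL=ra:
underlying: oma-vazoges-ofa-o-se
1. o -> e, u -> i / F C0 _: fires at position(s) 11: omavazogesefaose
2. f -> v, k -> g, t -> d / V _ V: fires at position(s) 12: omavazogesevaose
3. 0 -> i / C _ C: no change
surface: omavazogesevaose


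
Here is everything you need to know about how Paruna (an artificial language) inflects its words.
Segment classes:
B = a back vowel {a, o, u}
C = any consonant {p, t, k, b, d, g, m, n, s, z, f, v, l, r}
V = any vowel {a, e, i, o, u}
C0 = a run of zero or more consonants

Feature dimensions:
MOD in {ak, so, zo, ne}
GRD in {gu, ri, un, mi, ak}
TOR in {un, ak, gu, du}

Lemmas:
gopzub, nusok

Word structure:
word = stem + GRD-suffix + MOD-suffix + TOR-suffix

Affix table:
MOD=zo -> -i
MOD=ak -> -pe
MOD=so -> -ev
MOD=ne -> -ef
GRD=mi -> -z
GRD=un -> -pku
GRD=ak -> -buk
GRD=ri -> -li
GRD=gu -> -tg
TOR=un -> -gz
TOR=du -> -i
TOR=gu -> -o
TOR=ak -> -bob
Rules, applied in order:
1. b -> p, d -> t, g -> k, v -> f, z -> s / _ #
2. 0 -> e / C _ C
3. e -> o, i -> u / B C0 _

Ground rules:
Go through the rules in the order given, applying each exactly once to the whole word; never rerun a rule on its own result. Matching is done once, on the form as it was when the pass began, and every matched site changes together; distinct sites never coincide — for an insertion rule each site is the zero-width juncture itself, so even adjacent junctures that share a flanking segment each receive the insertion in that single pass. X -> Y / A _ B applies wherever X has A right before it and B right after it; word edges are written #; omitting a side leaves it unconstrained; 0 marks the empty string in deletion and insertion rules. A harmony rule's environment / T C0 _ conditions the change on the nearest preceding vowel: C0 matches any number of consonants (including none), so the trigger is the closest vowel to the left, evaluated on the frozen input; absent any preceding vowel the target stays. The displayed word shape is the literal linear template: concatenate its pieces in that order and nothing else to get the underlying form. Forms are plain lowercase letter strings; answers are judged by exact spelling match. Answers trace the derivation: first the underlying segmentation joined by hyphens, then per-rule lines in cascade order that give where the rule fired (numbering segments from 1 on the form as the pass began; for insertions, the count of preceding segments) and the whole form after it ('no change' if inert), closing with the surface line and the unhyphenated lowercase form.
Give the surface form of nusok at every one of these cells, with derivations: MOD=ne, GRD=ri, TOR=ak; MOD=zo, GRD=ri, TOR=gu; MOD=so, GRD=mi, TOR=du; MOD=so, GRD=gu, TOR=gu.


cell MOD=ne, GRD=ri, TOR=ak:
underlying: nusok-li-ef-bob
1. b -> p, d -> t, g -> k, v -> f, z -> s / _ #: fires at position(s) 12: nusokliefbop
2. 0 -> e / C _ C: inserts after position(s) 5, 9: nusokeliefebop
3. e -> o, i -> u / B C0 _: fires at position(s) 6: nusokoliefebop
surface: nusokoliefebop

cell MOD=zo, GRD=ri, TOR=gu:
underlying: nusok-li-i-o
1. b -> p, d -> t, g -> k, v -> f, z -> s / _ #: no change
2. 0 -> e / C _ C: inserts after position(s) 5: nusokeliio
3. e -> o, i -> u / B C0 _: fires at position(s) 6: nusokoliio
surface: nusokoliio

cell MOD=so, GRD=mi, TOR=du:
underlying: nusok-z-ev-i
1. b -> p, d -> t, g -> k, v -> f, z -> s / _ #: no change
2. 0 -> e / C _ C: inserts after position(s) 5: nusokezevi
3. e -> o, i -> u / B C0 _: fires at position(s) 6: nusokozevi
surface: nusokozevi

cell MOD=so, GRD=gu, TOR=gu:
underlying: nusok-tg-ev-o
1. b -> p, d -> t, g -> k, v -> f, z -> s / _ #: no change
2. 0 -> e / C _ C: inserts after position(s) 5, 6: nusoketegevo
3. e -> o, i -> u / B C0 _: fires at position(s) 6: nusokotegevo
surface: nusokotegevo


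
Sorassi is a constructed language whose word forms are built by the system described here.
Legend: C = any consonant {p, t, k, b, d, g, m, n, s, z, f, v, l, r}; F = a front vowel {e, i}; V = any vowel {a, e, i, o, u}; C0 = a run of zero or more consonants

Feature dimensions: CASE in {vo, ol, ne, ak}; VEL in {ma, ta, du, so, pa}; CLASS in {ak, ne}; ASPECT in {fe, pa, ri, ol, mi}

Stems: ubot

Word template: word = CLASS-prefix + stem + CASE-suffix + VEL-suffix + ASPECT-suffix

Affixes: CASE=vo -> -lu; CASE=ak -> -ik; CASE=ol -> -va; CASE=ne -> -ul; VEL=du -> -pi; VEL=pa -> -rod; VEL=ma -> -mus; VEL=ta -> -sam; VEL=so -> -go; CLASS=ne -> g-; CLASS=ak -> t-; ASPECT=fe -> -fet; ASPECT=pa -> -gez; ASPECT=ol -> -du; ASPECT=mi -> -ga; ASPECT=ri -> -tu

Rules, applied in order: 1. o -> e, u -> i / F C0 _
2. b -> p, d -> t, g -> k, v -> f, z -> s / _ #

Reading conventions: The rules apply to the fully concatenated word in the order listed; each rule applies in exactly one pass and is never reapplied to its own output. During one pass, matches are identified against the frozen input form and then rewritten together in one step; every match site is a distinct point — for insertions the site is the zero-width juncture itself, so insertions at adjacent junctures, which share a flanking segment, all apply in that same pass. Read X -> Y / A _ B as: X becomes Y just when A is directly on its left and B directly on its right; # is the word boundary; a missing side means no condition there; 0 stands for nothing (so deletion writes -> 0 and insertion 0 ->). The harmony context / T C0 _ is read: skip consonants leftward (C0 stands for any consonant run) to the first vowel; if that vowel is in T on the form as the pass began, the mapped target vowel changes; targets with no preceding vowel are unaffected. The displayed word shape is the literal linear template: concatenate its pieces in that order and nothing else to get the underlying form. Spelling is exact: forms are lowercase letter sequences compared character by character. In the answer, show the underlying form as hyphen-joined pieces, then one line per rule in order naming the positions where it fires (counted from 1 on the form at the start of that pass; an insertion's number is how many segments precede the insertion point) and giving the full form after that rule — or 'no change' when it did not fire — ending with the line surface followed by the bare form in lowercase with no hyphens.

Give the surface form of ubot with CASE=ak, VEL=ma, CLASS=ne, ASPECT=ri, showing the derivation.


underlying: g-ubot-ik-mus-tu
1. o -> e, u -> i / F C0 _: fires at position(s) 9: gubotikmistu
2. b -> p, d -> t, g -> k, v -> f, z -> s / _ #: no change
surface: gubotikmistu


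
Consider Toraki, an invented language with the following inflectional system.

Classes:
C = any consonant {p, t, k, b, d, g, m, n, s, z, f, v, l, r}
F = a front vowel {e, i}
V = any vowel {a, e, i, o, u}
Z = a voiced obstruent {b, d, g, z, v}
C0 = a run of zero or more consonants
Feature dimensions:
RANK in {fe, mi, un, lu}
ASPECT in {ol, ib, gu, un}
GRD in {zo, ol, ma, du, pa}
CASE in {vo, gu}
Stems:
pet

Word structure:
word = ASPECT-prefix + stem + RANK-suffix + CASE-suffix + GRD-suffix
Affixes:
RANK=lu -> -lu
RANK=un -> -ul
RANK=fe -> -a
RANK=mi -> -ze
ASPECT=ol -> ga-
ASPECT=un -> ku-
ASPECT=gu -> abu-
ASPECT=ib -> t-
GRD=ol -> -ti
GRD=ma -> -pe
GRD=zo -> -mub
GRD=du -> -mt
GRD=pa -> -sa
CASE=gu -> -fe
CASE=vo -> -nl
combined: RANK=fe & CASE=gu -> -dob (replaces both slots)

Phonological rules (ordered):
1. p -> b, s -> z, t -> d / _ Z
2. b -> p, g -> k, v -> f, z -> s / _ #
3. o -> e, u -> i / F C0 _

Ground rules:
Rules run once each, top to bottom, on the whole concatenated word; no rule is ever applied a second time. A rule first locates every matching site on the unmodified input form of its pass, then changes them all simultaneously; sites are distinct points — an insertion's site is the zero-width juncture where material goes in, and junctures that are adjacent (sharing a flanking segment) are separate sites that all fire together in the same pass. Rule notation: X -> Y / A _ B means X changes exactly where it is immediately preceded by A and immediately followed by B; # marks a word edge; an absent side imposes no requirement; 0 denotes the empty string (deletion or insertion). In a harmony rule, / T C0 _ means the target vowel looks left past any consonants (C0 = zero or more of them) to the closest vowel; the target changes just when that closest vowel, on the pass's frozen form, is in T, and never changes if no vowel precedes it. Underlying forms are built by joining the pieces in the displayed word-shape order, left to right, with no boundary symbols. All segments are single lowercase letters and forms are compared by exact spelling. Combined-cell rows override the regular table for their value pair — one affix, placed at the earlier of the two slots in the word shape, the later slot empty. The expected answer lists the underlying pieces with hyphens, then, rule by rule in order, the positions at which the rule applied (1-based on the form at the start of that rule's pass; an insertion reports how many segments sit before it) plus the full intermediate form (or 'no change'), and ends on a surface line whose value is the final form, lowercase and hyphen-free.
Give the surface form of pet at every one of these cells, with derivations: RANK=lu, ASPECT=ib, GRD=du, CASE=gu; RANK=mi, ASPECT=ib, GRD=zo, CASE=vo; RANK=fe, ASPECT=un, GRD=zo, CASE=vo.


cell RANK=lu, ASPECT=ib, GRD=du, CASE=gu:
underlying: t-pet-lu-fe-mt
1. p -> b, s -> z, t -> d / _ Z: no change
2. b -> p, g -> k, v -> f, z -> s / _ #: no change
3. o -> e, u -> i / F C0 _: fires at position(s) 6: tpetlifemt
surface: tpetlifemt

cell RANK=mi, ASPECT=ib, GRD=zo, CASE=vo:
underlying: t-pet-ze-nl-mub
1. p -> b, s -> z, t -> d / _ Z: fires at position(s) 4: tpedzenlmub
2. b -> p, g -> k, v -> f, z -> s / _ #: fires at position(s) 11: tpedzenlmup
3. o -> e, u -> i / F C0 _: fires at position(s) 10: tpedzenlmip
surface: tpedzenlmip

cell RANK=fe, ASPECT=un, GRD=zo, CASE=vo:
underlying: ku-pet-a-nl-mub
1. p -> b, s -> z, t -> d / _ Z: no change
2. b -> p, g -> k, v -> f, z -> s / _ #: fires at position(s) 11: kupetanlmup
3. o -> e, u -> i / F C0 _: no change
surface: kupetanlmup


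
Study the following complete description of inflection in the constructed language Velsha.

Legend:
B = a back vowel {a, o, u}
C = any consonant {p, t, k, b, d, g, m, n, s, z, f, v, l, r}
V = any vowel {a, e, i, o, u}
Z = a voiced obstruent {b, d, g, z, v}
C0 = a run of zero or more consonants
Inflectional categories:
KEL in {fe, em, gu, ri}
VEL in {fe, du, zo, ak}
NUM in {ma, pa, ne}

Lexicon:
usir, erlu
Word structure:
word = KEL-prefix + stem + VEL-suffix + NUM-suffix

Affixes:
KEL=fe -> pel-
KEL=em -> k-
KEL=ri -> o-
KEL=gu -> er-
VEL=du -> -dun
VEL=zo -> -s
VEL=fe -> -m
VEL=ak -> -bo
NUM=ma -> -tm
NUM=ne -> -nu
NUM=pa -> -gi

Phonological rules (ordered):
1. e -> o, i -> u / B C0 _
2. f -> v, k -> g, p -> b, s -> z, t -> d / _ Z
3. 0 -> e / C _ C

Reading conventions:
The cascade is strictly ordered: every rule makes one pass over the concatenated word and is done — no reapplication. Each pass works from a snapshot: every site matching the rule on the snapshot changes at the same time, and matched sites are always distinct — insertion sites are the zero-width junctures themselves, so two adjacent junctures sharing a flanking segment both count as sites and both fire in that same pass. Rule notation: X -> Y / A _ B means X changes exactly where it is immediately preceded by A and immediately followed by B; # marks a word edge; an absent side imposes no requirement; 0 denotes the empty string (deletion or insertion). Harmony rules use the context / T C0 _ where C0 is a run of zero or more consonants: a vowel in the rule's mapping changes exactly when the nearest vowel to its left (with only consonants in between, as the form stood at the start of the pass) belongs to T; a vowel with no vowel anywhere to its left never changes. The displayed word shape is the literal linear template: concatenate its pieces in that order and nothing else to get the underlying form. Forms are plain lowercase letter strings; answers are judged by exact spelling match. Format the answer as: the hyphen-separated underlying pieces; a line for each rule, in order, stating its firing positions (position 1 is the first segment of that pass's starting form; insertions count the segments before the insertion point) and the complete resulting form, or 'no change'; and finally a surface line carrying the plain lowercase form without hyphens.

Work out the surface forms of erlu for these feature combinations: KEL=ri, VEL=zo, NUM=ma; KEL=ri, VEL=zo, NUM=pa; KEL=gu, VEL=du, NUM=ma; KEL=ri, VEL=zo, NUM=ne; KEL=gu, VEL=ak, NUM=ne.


cell KEL=ri, VEL=zo, NUM=ma:
underlying: o-erlu-s-tm
1. e -> o, i -> u / B C0 _: fires at position(s) 2: oorlustm
2. f -> v, k -> g, p -> b, s -> z, t -> d / _ Z: no change
3. 0 -> e / C _ C: inserts after position(s) 3, 6, 7: oorelusetem
surface: oorelusetem

cell KEL=ri, VEL=zo, NUM=pa:
underlying: o-erlu-s-gi
1. e -> o, i -> u / B C0 _: fires at position(s) 2, 8: oorlusgu
2. f -> v, k -> g, p -> b, s -> z, t -> d / _ Z: fires at position(s) 6: oorluzgu
3. 0 -> e / C _ C: inserts after position(s) 3, 6: ooreluzegu
surface: ooreluzegu

cell KEL=gu, VEL=du, NUM=ma:
underlying: er-erlu-dun-tm
1. e -> o, i -> u / B C0 _: no change
2. f -> v, k -> g, p -> b, s -> z, t -> d / _ Z: no change
3. 0 -> e / C _ C: inserts after position(s) 4, 9, 10: erereludunetem
surface: erereludunetem

cell KEL=ri, VEL=zo, NUM=ne:
underlying: o-erlu-s-nu
1. e -> o, i -> u / B C0 _: fires at position(s) 2: oorlusnu
2. f -> v, k -> g, p -> b, s -> z, t -> d / _ Z: no change
3. 0 -> e / C _ C: inserts after position(s) 3, 6: oorelusenu
surface: oorelusenu

cell KEL=gu, VEL=ak, NUM=ne:
underlying: er-erlu-bo-nu
1. e -> o, i -> u / B C0 _: no change
2. f -> v, k -> g, p -> b, s -> z, t -> d / _ Z: no change
3. 0 -> e / C _ C: inserts after position(s) 4: ererelubonu
surface: ererelubonu
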